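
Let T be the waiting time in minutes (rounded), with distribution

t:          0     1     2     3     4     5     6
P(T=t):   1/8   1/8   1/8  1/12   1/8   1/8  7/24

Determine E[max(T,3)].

E[max(T,3)] = Σ max(t,3)·P(T=t)
 = 3·1/8 + 3·1/8 + 3·1/8 + 3·1/12 + 4·1/8 + 5·1/8 + 6·7/24
 = 3/8 + 3/8 + 3/8 + 1/4 + 1/2 + 5/8 + 7/4
 = 17/4

4.25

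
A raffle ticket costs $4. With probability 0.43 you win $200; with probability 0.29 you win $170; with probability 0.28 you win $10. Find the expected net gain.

E[payout] = 200·0.43 + 170·0.29 + 10·0.28
 = 86 + 49.3 + 2.8
 = 138.1
Net = 138.1 - 4 = 134.1

134.1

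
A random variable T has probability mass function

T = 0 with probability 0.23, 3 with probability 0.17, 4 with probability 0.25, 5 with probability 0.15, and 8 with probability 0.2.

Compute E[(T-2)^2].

E[(T-2)^2] = Σ (t-2)^2·P(T=t)
 = 4·0.23 + 1·0.17 + 4·0.25 + 9·0.15 + 36·0.2
 = 0.92 + 0.17 + 1 + 1.35 + 7.2
 = 10.64

10.64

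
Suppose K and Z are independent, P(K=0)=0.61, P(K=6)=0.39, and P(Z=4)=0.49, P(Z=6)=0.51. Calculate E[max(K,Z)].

5.4022

E[max(K,Z)] = Σ_k Σ_z max(k,z) · P(K=k)P(Z=z)
 = 4·0.2989 + 6·0.3111 + 6·0.1911 + 6·0.1989
 = 1.1956 + 1.8666 + 1.1466 + 1.1934
 = 5.4022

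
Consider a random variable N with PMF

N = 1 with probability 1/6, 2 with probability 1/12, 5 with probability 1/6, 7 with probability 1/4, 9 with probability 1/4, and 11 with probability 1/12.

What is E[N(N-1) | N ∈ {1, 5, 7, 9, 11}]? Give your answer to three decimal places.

44.727

P(N ∈ {1, 5, 7, 9, 11}) = 1/6 + 1/6 + 1/4 + 1/4 + 1/12 = 11/12.
E[N(N-1) | N ∈ {1, 5, 7, 9, 11}] = [0·1/6 + 20·1/6 + 42·1/4 + 72·1/4 + 110·1/12] / (11/12)
 = 41 / (11/12)
 = 492/11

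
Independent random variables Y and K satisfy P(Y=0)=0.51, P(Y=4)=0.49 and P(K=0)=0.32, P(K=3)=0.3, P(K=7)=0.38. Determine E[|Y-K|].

3.1484

E[|Y-K|] = Σ_y Σ_k |y-k| · P(Y=y)P(K=k)
 = 0·0.1632 + 3·0.153 + 7·0.1938 + 4·0.1568 + 1·0.147 + 3·0.1862
 = 0 + 0.459 + 1.3566 + 0.6272 + 0.147 + 0.5586
 = 3.1484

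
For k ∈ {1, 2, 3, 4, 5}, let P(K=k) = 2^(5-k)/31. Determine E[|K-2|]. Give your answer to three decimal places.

0.871

E[|K-2|] = Σ |k-2|·P(K=k)
 = 1·16/31 + 0·8/31 + 1·4/31 + 2·2/31 + 3·1/31
 = 16/31 + 0 + 4/31 + 4/31 + 3/31
 = 27/31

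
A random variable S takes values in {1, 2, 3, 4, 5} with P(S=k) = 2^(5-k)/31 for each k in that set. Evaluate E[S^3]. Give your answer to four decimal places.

14.2258

E[S^3] = Σ s^3·P(S=s)
 = 1·16/31 + 8·8/31 + 27·4/31 + 64·2/31 + 125·1/31
 = 16/31 + 64/31 + 108/31 + 128/31 + 125/31
 = 441/31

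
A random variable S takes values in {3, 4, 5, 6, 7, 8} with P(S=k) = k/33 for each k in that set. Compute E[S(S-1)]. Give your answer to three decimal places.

E[S(S-1)] = Σ s(s-1)·P(S=s)
 = 6·1/11 + 12·4/33 + 20·5/33 + 30·2/11 + 42·7/33 + 56·8/33
 = 6/11 + 16/11 + 100/33 + 60/11 + 98/11 + 448/33
 = 1088/33

32.970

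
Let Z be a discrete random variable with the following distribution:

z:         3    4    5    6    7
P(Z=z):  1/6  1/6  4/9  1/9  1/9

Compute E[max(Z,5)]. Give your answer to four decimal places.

5.3333

E[max(Z,5)] = Σ max(z,5)·P(Z=z)
 = 5·1/6 + 5·1/6 + 5·4/9 + 6·1/9 + 7·1/9
 = 5/6 + 5/6 + 20/9 + 2/3 + 7/9
 = 16/3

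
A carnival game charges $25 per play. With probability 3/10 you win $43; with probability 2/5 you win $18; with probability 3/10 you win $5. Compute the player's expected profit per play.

-3.4

E[payout] = 43·3/10 + 18·2/5 + 5·3/10
 = 129/10 + 36/5 + 3/2
 = 108/5
Net = 108/5 - 25 = -17/5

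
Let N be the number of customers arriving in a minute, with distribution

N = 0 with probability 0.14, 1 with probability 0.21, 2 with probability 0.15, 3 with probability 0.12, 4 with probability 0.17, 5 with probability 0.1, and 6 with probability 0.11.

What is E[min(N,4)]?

E[min(N,4)] = Σ min(n,4)·P(N=n)
 = 0·0.14 + 1·0.21 + 2·0.15 + 3·0.12 + 4·0.17 + 4·0.1 + 4·0.11
 = 0 + 0.21 + 0.3 + 0.36 + 0.68 + 0.4 + 0.44
 = 2.39

2.39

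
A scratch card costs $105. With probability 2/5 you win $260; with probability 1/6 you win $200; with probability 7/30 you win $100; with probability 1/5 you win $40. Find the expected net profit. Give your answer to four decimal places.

63.6667

E[payout] = 260·2/5 + 200·1/6 + 100·7/30 + 40·1/5
 = 104 + 100/3 + 70/3 + 8
 = 506/3
Net = 506/3 - 105 = 191/3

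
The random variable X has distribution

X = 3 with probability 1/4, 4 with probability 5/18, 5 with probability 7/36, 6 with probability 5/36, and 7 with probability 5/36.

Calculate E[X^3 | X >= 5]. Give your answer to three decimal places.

P(X >= 5) = 7/36 + 5/36 + 5/36 = 17/36.
E[X^3 | X >= 5] = [125·7/36 + 216·5/36 + 343·5/36] / (17/36)
 = 1835/18 / (17/36)
 = 3670/17

215.882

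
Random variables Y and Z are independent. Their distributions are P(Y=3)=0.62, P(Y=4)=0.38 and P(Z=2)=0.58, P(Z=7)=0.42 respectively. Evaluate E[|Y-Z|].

E[|Y-Z|] = Σ_y Σ_z |y-z| · P(Y=y)P(Z=z)
 = 1·0.3596 + 4·0.2604 + 2·0.2204 + 3·0.1596
 = 0.3596 + 1.0416 + 0.4408 + 0.4788
 = 2.3208

2.3208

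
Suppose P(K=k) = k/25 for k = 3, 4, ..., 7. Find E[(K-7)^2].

E[(K-7)^2] = Σ (k-7)^2·P(K=k)
 = 16·3/25 + 9·4/25 + 4·1/5 + 1·6/25 + 0·7/25
 = 48/25 + 36/25 + 4/5 + 6/25 + 0
 = 22/5

4.4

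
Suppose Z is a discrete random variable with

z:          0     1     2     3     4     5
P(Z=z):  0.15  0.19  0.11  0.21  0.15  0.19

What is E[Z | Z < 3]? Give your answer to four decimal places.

P(Z < 3) = 0.15 + 0.19 + 0.11 = 0.45.
E[Z | Z < 3] = [0·0.15 + 1·0.19 + 2·0.11] / 0.45
 = 0.41 / 0.45
 = 41/45

0.9111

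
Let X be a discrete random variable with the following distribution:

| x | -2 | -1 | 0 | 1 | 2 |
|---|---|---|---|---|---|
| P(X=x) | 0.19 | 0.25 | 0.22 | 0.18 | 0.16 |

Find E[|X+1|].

1.25

E[|X+1|] = Σ |x+1|·P(X=x)
 = 1·0.19 + 0·0.25 + 1·0.22 + 2·0.18 + 3·0.16
 = 0.19 + 0 + 0.22 + 0.36 + 0.48
 = 1.25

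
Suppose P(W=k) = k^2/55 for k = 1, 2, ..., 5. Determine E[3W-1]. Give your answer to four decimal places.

11.2727

E[3W-1] = Σ (3w-1)·P(W=w)
 = 2·1/55 + 5·4/55 + 8·9/55 + 11·16/55 + 14·5/11
 = 2/55 + 4/11 + 72/55 + 16/5 + 70/11
 = 124/11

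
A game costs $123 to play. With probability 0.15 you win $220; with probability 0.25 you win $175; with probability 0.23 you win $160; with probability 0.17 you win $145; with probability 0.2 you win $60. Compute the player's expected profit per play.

27.2

E[payout] = 220·0.15 + 175·0.25 + 160·0.23 + 145·0.17 + 60·0.2
 = 33 + 43.75 + 36.8 + 24.65 + 12
 = 150.2
Net = 150.2 - 123 = 27.2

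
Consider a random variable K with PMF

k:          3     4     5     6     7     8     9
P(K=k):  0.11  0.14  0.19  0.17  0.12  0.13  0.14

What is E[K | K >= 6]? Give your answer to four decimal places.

7.4286

P(K >= 6) = 0.17 + 0.12 + 0.13 + 0.14 = 0.56.
E[K | K >= 6] = [6·0.17 + 7·0.12 + 8·0.13 + 9·0.14] / 0.56
 = 4.16 / 0.56
 = 52/7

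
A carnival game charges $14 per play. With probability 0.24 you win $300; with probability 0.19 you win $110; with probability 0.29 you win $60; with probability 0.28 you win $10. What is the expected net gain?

E[payout] = 300·0.24 + 110·0.19 + 60·0.29 + 10·0.28
 = 72 + 20.9 + 17.4 + 2.8
 = 113.1
Net = 113.1 - 14 = 99.1

99.1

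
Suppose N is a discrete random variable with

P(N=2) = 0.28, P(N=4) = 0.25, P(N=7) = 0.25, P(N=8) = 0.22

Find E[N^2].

31.45

E[N^2] = Σ n^2·P(N=n)
 = 4·0.28 + 16·0.25 + 49·0.25 + 64·0.22
 = 1.12 + 4 + 12.25 + 14.08
 = 31.45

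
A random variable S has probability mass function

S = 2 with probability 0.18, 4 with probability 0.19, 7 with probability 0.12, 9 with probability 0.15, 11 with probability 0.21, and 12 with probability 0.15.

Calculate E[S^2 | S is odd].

90.5

P(S is odd) = 0.12 + 0.15 + 0.21 = 0.48.
E[S^2 | S is odd] = [49·0.12 + 81·0.15 + 121·0.21] / 0.48
 = 43.44 / 0.48
 = 181/2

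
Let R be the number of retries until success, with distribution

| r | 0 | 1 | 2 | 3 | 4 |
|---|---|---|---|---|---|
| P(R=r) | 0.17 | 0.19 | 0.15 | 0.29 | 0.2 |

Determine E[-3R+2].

E[-3R+2] = Σ (-3r+2)·P(R=r)
 = 2·0.17 + (-1)·0.19 + (-4)·0.15 + (-7)·0.29 + (-10)·0.2
 = 0.34 + (-0.19) + (-0.6) + (-2.03) + (-2)
 = -4.48

-4.48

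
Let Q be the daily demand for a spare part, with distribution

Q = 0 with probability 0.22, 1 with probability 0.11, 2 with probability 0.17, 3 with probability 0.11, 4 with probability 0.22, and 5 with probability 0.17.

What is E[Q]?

E[Q] = Σ q·P(Q=q)
 = 0·0.22 + 1·0.11 + 2·0.17 + 3·0.11 + 4·0.22 + 5·0.17
 = 0 + 0.11 + 0.34 + 0.33 + 0.88 + 0.85
 = 2.51

2.51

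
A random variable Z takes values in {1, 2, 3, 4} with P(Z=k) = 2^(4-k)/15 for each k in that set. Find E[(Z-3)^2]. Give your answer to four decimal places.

E[(Z-3)^2] = Σ (z-3)^2·P(Z=z)
 = 4·8/15 + 1·4/15 + 0·2/15 + 1·1/15
 = 32/15 + 4/15 + 0 + 1/15
 = 37/15

2.4667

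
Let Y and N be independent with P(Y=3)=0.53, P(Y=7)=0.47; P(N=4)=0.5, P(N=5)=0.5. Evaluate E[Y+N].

E[Y+N] = Σ_y Σ_n (y+n) · P(Y=y)P(N=n)
 = 7·0.265 + 8·0.265 + 11·0.235 + 12·0.235
 = 1.855 + 2.12 + 2.585 + 2.82
 = 9.38

9.38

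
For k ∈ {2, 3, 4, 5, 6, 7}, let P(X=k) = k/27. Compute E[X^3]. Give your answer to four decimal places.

173.1481

E[X^3] = Σ x^3·P(X=x)
 = 8·2/27 + 27·1/9 + 64·4/27 + 125·5/27 + 216·2/9 + 343·7/27
 = 16/27 + 3 + 256/27 + 625/27 + 48 + 2401/27
 = 4675/27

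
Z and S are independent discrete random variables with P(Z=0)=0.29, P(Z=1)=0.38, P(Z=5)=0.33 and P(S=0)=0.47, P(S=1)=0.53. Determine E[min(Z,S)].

E[min(Z,S)] = Σ_z Σ_s min(z,s) · P(Z=z)P(S=s)
 = 0·0.1363 + 0·0.1537 + 0·0.1786 + 1·0.2014 + 0·0.1551 + 1·0.1749
 = 0 + 0 + 0 + 0.2014 + 0 + 0.1749
 = 0.3763

0.3763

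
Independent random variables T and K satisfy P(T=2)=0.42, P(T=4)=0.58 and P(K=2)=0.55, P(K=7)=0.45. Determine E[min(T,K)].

E[min(T,K)] = Σ_t Σ_k min(t,k) · P(T=t)P(K=k)
 = 2·0.231 + 2·0.189 + 2·0.319 + 4·0.261
 = 0.462 + 0.378 + 0.638 + 1.044
 = 2.522

2.522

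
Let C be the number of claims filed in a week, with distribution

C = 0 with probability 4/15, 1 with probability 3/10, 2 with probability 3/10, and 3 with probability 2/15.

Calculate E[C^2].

2.7

E[C^2] = Σ c^2·P(C=c)
 = 0·4/15 + 1·3/10 + 4·3/10 + 9·2/15
 = 0 + 3/10 + 6/5 + 6/5
 = 27/10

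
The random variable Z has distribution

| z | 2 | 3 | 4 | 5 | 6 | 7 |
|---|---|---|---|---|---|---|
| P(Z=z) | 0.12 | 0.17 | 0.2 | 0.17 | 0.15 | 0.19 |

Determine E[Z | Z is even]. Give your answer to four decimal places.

4.1277

P(Z is even) = 0.12 + 0.2 + 0.15 = 0.47.
E[Z | Z is even] = [2·0.12 + 4·0.2 + 6·0.15] / 0.47
 = 1.94 / 0.47
 = 194/47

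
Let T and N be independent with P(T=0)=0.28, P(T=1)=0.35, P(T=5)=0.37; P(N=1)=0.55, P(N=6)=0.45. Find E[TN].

7.15

E[TN] = Σ_t Σ_n tn · P(T=t)P(N=n)
 = 0·0.154 + 0·0.126 + 1·0.1925 + 6·0.1575 + 5·0.2035 + 30·0.1665
 = 0 + 0 + 0.1925 + 0.945 + 1.0175 + 4.995
 = 7.15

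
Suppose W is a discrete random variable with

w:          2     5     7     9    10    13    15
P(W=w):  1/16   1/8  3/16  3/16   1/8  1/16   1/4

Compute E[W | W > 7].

12

P(W > 7) = 3/16 + 1/8 + 1/16 + 1/4 = 5/8.
E[W | W > 7] = [9·3/16 + 10·1/8 + 13·1/16 + 15·1/4] / (5/8)
 = 15/2 / (5/8)
 = 12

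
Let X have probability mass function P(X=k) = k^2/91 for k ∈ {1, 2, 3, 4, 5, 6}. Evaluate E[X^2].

25

E[X^2] = Σ x^2·P(X=x)
 = 1·1/91 + 4·4/91 + 9·9/91 + 16·16/91 + 25·25/91 + 36·36/91
 = 1/91 + 16/91 + 81/91 + 256/91 + 625/91 + 1296/91
 = 25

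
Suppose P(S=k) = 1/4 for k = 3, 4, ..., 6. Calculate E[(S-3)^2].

3.5

E[(S-3)^2] = Σ (s-3)^2·P(S=s)
 = 0·1/4 + 1·1/4 + 4·1/4 + 9·1/4
 = 0 + 1/4 + 1 + 9/4
 = 7/2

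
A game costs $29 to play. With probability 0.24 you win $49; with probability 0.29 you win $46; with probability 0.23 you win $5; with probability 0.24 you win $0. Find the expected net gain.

E[payout] = 49·0.24 + 46·0.29 + 5·0.23 + 0·0.24
 = 11.76 + 13.34 + 1.15 + 0
 = 26.25
Net = 26.25 - 29 = -2.75

-2.75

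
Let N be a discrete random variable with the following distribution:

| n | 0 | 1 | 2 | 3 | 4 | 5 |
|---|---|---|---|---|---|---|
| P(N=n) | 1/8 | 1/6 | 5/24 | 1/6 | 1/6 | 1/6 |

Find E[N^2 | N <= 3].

P(N <= 3) = 1/8 + 1/6 + 5/24 + 1/6 = 2/3.
E[N^2 | N <= 3] = [0·1/8 + 1·1/6 + 4·5/24 + 9·1/6] / (2/3)
 = 5/2 / (2/3)
 = 15/4

3.75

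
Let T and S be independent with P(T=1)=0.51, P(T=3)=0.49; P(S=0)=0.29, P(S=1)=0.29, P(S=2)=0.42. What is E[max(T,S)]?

E[max(T,S)] = Σ_t Σ_s max(t,s) · P(T=t)P(S=s)
 = 1·0.1479 + 1·0.1479 + 2·0.2142 + 3·0.1421 + 3·0.1421 + 3·0.2058
 = 0.1479 + 0.1479 + 0.4284 + 0.4263 + 0.4263 + 0.6174
 = 2.1942

2.1942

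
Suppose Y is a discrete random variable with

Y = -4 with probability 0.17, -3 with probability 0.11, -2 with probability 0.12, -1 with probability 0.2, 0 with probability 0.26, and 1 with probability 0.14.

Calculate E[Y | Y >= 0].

P(Y >= 0) = 0.26 + 0.14 = 0.4.
E[Y | Y >= 0] = [0·0.26 + 1·0.14] / 0.4
 = 0.14 / 0.4
 = 7/20

0.35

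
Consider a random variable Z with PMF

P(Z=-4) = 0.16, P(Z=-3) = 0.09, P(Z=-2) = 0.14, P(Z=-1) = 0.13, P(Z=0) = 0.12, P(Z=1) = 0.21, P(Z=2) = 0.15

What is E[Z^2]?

E[Z^2] = Σ z^2·P(Z=z)
 = 16·0.16 + 9·0.09 + 4·0.14 + 1·0.13 + 0·0.12 + 1·0.21 + 4·0.15
 = 2.56 + 0.81 + 0.56 + 0.13 + 0 + 0.21 + 0.6
 = 4.87

4.87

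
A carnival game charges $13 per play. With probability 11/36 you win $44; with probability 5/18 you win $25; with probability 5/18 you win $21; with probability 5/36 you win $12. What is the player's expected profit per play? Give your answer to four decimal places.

14.8889

E[payout] = 44·11/36 + 25·5/18 + 21·5/18 + 12·5/36
 = 121/9 + 125/18 + 35/6 + 5/3
 = 251/9
Net = 251/9 - 13 = 134/9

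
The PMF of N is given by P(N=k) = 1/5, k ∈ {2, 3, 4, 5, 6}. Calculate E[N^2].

18

E[N^2] = Σ n^2·P(N=n)
 = 4·1/5 + 9·1/5 + 16·1/5 + 25·1/5 + 36·1/5
 = 4/5 + 9/5 + 16/5 + 5 + 36/5
 = 18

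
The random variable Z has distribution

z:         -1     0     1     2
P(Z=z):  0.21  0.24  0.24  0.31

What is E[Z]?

E[Z] = Σ z·P(Z=z)
 = (-1)·0.21 + 0·0.24 + 1·0.24 + 2·0.31
 = (-0.21) + 0 + 0.24 + 0.62
 = 0.65

0.65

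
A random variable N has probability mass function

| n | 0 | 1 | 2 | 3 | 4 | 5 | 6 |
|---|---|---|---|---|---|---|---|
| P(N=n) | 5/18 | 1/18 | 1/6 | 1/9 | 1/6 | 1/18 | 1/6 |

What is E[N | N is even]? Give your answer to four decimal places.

P(N is even) = 5/18 + 1/6 + 1/6 + 1/6 = 7/9.
E[N | N is even] = [0·5/18 + 2·1/6 + 4·1/6 + 6·1/6] / (7/9)
 = 2 / (7/9)
 = 18/7

2.5714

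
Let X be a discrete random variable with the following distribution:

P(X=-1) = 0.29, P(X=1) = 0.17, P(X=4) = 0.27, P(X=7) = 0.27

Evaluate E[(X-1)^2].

E[(X-1)^2] = Σ (x-1)^2·P(X=x)
 = 4·0.29 + 0·0.17 + 9·0.27 + 36·0.27
 = 1.16 + 0 + 2.43 + 9.72
 = 13.31

13.31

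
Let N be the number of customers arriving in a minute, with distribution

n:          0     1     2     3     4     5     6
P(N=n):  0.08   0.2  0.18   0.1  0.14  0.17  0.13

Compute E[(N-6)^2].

E[(N-6)^2] = Σ (n-6)^2·P(N=n)
 = 36·0.08 + 25·0.2 + 16·0.18 + 9·0.1 + 4·0.14 + 1·0.17 + 0·0.13
 = 2.88 + 5 + 2.88 + 0.9 + 0.56 + 0.17 + 0
 = 12.39

12.39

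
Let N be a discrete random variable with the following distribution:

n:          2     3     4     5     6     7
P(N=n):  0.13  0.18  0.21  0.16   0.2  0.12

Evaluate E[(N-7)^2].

8.86

E[(N-7)^2] = Σ (n-7)^2·P(N=n)
 = 25·0.13 + 16·0.18 + 9·0.21 + 4·0.16 + 1·0.2 + 0·0.12
 = 3.25 + 2.88 + 1.89 + 0.64 + 0.2 + 0
 = 8.86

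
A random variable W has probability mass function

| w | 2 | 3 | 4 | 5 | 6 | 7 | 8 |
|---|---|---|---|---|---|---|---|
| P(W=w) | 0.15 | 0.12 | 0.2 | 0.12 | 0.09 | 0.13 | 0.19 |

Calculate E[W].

5.03

E[W] = Σ w·P(W=w)
 = 2·0.15 + 3·0.12 + 4·0.2 + 5·0.12 + 6·0.09 + 7·0.13 + 8·0.19
 = 0.3 + 0.36 + 0.8 + 0.6 + 0.54 + 0.91 + 1.52
 = 5.03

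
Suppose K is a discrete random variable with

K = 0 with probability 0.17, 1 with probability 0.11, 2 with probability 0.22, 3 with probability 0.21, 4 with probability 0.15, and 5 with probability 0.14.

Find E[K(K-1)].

E[K(K-1)] = Σ k(k-1)·P(K=k)
 = 0·0.17 + 0·0.11 + 2·0.22 + 6·0.21 + 12·0.15 + 20·0.14
 = 0 + 0 + 0.44 + 1.26 + 1.8 + 2.8
 = 6.3

6.3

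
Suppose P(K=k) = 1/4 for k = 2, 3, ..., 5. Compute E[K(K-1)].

E[K(K-1)] = Σ k(k-1)·P(K=k)
 = 2·1/4 + 6·1/4 + 12·1/4 + 20·1/4
 = 1/2 + 3/2 + 3 + 5
 = 10

10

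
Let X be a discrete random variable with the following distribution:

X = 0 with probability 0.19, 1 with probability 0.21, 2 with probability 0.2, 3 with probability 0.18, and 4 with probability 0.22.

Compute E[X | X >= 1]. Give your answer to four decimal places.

2.5062

P(X >= 1) = 0.21 + 0.2 + 0.18 + 0.22 = 0.81.
E[X | X >= 1] = [1·0.21 + 2·0.2 + 3·0.18 + 4·0.22] / 0.81
 = 2.03 / 0.81
 = 203/81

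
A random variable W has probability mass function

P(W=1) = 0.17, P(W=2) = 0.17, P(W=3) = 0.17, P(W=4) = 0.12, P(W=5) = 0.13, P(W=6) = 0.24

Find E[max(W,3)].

4.1

E[max(W,3)] = Σ max(w,3)·P(W=w)
 = 3·0.17 + 3·0.17 + 3·0.17 + 4·0.12 + 5·0.13 + 6·0.24
 = 0.51 + 0.51 + 0.51 + 0.48 + 0.65 + 1.44
 = 4.1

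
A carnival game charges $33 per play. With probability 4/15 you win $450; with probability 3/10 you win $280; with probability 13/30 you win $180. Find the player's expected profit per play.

E[payout] = 450·4/15 + 280·3/10 + 180·13/30
 = 120 + 84 + 78
 = 282
Net = 282 - 33 = 249

249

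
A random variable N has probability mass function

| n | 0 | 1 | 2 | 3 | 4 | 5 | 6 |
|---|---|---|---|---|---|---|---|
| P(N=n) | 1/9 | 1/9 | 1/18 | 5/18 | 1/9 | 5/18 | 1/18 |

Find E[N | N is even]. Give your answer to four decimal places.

P(N is even) = 1/9 + 1/18 + 1/9 + 1/18 = 1/3.
E[N | N is even] = [0·1/9 + 2·1/18 + 4·1/9 + 6·1/18] / (1/3)
 = 8/9 / (1/3)
 = 8/3

2.6667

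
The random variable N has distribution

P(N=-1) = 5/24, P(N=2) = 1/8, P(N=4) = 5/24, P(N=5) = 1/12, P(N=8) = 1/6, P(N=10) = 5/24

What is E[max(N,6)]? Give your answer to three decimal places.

E[max(N,6)] = Σ max(n,6)·P(N=n)
 = 6·5/24 + 6·1/8 + 6·5/24 + 6·1/12 + 8·1/6 + 10·5/24
 = 5/4 + 3/4 + 5/4 + 1/2 + 4/3 + 25/12
 = 43/6

7.167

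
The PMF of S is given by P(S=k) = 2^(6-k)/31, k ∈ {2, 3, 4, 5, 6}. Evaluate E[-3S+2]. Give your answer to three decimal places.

E[-3S+2] = Σ (-3s+2)·P(S=s)
 = (-4)·16/31 + (-7)·8/31 + (-10)·4/31 + (-13)·2/31 + (-16)·1/31
 = (-64/31) + (-56/31) + (-40/31) + (-26/31) + (-16/31)
 = -202/31

-6.516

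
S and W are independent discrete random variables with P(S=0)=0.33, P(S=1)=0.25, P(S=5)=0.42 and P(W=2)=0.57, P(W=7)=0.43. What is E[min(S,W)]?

1.6318

E[min(S,W)] = Σ_s Σ_w min(s,w) · P(S=s)P(W=w)
 = 0·0.1881 + 0·0.1419 + 1·0.1425 + 1·0.1075 + 2·0.2394 + 5·0.1806
 = 0 + 0 + 0.1425 + 0.1075 + 0.4788 + 0.903
 = 1.6318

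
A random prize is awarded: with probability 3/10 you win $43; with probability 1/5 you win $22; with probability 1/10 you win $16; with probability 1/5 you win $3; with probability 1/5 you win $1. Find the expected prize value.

19.7

E[payout] = 43·3/10 + 22·1/5 + 16·1/10 + 3·1/5 + 1·1/5
 = 129/10 + 22/5 + 8/5 + 3/5 + 1/5
 = 197/10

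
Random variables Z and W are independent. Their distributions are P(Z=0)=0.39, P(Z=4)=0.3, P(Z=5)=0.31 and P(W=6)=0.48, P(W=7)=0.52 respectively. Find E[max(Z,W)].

6.52

E[max(Z,W)] = Σ_z Σ_w max(z,w) · P(Z=z)P(W=w)
 = 6·0.1872 + 7·0.2028 + 6·0.144 + 7·0.156 + 6·0.1488 + 7·0.1612
 = 1.1232 + 1.4196 + 0.864 + 1.092 + 0.8928 + 1.1284
 = 6.52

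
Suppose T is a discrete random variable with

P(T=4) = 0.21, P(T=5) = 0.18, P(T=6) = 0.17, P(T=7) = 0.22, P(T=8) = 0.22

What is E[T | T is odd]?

P(T is odd) = 0.18 + 0.22 = 0.4.
E[T | T is odd] = [5·0.18 + 7·0.22] / 0.4
 = 2.44 / 0.4
 = 61/10

6.1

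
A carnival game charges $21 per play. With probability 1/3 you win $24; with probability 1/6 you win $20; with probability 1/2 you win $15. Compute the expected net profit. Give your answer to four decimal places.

E[payout] = 24·1/3 + 20·1/6 + 15·1/2
 = 8 + 10/3 + 15/2
 = 113/6
Net = 113/6 - 21 = -13/6

-2.1667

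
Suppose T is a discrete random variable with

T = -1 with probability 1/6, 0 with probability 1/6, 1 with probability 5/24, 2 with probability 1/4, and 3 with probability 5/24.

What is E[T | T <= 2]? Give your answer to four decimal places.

P(T <= 2) = 1/6 + 1/6 + 5/24 + 1/4 = 19/24.
E[T | T <= 2] = [(-1)·1/6 + 0·1/6 + 1·5/24 + 2·1/4] / (19/24)
 = 13/24 / (19/24)
 = 13/19

0.6842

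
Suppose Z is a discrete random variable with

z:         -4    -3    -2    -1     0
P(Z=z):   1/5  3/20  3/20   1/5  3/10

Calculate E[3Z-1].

-6.25

E[3Z-1] = Σ (3z-1)·P(Z=z)
 = (-13)·1/5 + (-10)·3/20 + (-7)·3/20 + (-4)·1/5 + (-1)·3/10
 = (-13/5) + (-3/2) + (-21/20) + (-4/5) + (-3/10)
 = -25/4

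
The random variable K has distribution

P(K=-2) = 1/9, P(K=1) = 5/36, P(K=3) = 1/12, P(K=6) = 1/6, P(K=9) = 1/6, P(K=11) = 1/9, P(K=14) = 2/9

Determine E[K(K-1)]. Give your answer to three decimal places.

E[K(K-1)] = Σ k(k-1)·P(K=k)
 = 6·1/9 + 0·5/36 + 6·1/12 + 30·1/6 + 72·1/6 + 110·1/9 + 182·2/9
 = 2/3 + 0 + 1/2 + 5 + 12 + 110/9 + 364/9
 = 425/6

70.833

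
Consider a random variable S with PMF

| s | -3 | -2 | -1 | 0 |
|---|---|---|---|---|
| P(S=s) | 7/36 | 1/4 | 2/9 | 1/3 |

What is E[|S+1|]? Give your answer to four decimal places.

0.9722

E[|S+1|] = Σ |s+1|·P(S=s)
 = 2·7/36 + 1·1/4 + 0·2/9 + 1·1/3
 = 7/18 + 1/4 + 0 + 1/3
 = 35/36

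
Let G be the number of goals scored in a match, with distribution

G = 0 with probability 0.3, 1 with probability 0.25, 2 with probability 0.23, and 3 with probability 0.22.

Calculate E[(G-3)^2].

3.93

E[(G-3)^2] = Σ (g-3)^2·P(G=g)
 = 9·0.3 + 4·0.25 + 1·0.23 + 0·0.22
 = 2.7 + 1 + 0.23 + 0
 = 3.93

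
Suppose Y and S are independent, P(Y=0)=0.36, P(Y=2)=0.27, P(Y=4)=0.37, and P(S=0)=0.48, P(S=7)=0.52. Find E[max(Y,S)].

E[max(Y,S)] = Σ_y Σ_s max(y,s) · P(Y=y)P(S=s)
 = 0·0.1728 + 7·0.1872 + 2·0.1296 + 7·0.1404 + 4·0.1776 + 7·0.1924
 = 0 + 1.3104 + 0.2592 + 0.9828 + 0.7104 + 1.3468
 = 4.6096

4.6096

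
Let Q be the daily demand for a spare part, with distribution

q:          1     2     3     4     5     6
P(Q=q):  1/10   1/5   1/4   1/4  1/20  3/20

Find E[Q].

E[Q] = Σ q·P(Q=q)
 = 1·1/10 + 2·1/5 + 3·1/4 + 4·1/4 + 5·1/20 + 6·3/20
 = 1/10 + 2/5 + 3/4 + 1 + 1/4 + 9/10
 = 17/5

3.4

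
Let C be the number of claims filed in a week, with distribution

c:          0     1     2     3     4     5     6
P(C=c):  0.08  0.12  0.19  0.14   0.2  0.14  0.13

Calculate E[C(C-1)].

10.32

E[C(C-1)] = Σ c(c-1)·P(C=c)
 = 0·0.08 + 0·0.12 + 2·0.19 + 6·0.14 + 12·0.2 + 20·0.14 + 30·0.13
 = 0 + 0 + 0.38 + 0.84 + 2.4 + 2.8 + 3.9
 = 10.32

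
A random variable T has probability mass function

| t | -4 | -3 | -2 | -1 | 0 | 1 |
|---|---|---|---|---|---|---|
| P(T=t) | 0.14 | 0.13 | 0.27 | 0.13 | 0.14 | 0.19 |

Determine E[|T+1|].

E[|T+1|] = Σ |t+1|·P(T=t)
 = 3·0.14 + 2·0.13 + 1·0.27 + 0·0.13 + 1·0.14 + 2·0.19
 = 0.42 + 0.26 + 0.27 + 0 + 0.14 + 0.38
 = 1.47

1.47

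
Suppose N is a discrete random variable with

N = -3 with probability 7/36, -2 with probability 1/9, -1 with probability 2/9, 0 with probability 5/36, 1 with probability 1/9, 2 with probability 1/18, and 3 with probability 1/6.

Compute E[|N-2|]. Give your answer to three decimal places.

E[|N-2|] = Σ |n-2|·P(N=n)
 = 5·7/36 + 4·1/9 + 3·2/9 + 2·5/36 + 1·1/9 + 0·1/18 + 1·1/6
 = 35/36 + 4/9 + 2/3 + 5/18 + 1/9 + 0 + 1/6
 = 95/36

2.639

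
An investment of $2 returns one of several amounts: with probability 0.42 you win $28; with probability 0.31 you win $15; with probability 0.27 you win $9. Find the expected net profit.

16.84

E[payout] = 28·0.42 + 15·0.31 + 9·0.27
 = 11.76 + 4.65 + 2.43
 = 18.84
Net = 18.84 - 2 = 16.84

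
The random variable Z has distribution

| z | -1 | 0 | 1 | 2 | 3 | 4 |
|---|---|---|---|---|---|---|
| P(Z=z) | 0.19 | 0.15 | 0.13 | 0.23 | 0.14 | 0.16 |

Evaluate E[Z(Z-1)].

E[Z(Z-1)] = Σ z(z-1)·P(Z=z)
 = 2·0.19 + 0·0.15 + 0·0.13 + 2·0.23 + 6·0.14 + 12·0.16
 = 0.38 + 0 + 0 + 0.46 + 0.84 + 1.92
 = 3.6

3.6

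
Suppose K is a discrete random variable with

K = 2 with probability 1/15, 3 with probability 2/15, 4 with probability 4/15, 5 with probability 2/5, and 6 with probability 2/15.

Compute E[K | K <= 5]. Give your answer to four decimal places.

P(K <= 5) = 1/15 + 2/15 + 4/15 + 2/5 = 13/15.
E[K | K <= 5] = [2·1/15 + 3·2/15 + 4·4/15 + 5·2/5] / (13/15)
 = 18/5 / (13/15)
 = 54/13

4.1538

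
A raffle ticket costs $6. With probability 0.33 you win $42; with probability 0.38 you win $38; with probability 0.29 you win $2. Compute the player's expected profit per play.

E[payout] = 42·0.33 + 38·0.38 + 2·0.29
 = 13.86 + 14.44 + 0.58
 = 28.88
Net = 28.88 - 6 = 22.88

22.88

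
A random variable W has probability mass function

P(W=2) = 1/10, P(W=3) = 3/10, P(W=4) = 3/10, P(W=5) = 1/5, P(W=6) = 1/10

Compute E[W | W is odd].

P(W is odd) = 3/10 + 1/5 = 1/2.
E[W | W is odd] = [3·3/10 + 5·1/5] / (1/2)
 = 19/10 / (1/2)
 = 19/5

3.8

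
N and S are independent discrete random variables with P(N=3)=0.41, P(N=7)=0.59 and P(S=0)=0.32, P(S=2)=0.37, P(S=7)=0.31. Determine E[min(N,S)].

E[min(N,S)] = Σ_n Σ_s min(n,s) · P(N=n)P(S=s)
 = 0·0.1312 + 2·0.1517 + 3·0.1271 + 0·0.1888 + 2·0.2183 + 7·0.1829
 = 0 + 0.3034 + 0.3813 + 0 + 0.4366 + 1.2803
 = 2.4016

2.4016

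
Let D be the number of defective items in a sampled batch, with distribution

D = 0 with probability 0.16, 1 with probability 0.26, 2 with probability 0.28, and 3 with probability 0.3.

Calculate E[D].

1.72

E[D] = Σ d·P(D=d)
 = 0·0.16 + 1·0.26 + 2·0.28 + 3·0.3
 = 0 + 0.26 + 0.56 + 0.9
 = 1.72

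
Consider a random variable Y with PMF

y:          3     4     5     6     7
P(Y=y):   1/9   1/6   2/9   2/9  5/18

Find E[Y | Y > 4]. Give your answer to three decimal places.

6.077

P(Y > 4) = 2/9 + 2/9 + 5/18 = 13/18.
E[Y | Y > 4] = [5·2/9 + 6·2/9 + 7·5/18] / (13/18)
 = 79/18 / (13/18)
 = 79/13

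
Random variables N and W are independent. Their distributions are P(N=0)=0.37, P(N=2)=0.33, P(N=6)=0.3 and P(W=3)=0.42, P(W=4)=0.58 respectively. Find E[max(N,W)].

E[max(N,W)] = Σ_n Σ_w max(n,w) · P(N=n)P(W=w)
 = 3·0.1554 + 4·0.2146 + 3·0.1386 + 4·0.1914 + 6·0.126 + 6·0.174
 = 0.4662 + 0.8584 + 0.4158 + 0.7656 + 0.756 + 1.044
 = 4.306

4.306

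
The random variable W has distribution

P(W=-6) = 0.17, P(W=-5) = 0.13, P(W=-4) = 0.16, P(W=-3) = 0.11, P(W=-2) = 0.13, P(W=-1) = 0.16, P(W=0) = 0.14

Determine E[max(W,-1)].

-0.86

E[max(W,-1)] = Σ max(w,-1)·P(W=w)
 = (-1)·0.17 + (-1)·0.13 + (-1)·0.16 + (-1)·0.11 + (-1)·0.13 + (-1)·0.16 + 0·0.14
 = (-0.17) + (-0.13) + (-0.16) + (-0.11) + (-0.13) + (-0.16) + 0
 = -0.86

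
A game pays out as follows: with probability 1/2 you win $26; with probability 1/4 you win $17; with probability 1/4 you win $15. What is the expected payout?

21

E[payout] = 26·1/2 + 17·1/4 + 15·1/4
 = 13 + 17/4 + 15/4
 = 21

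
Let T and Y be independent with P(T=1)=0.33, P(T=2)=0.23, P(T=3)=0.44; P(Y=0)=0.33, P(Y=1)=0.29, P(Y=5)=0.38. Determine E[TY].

4.6209

E[TY] = Σ_t Σ_y ty · P(T=t)P(Y=y)
 = 0·0.1089 + 1·0.0957 + 5·0.1254 + 0·0.0759 + 2·0.0667 + 10·0.0874 + 0·0.1452 + 3·0.1276 + 15·0.1672
 = 0 + 0.0957 + 0.627 + 0 + 0.1334 + 0.874 + 0 + 0.3828 + 2.508
 = 4.6209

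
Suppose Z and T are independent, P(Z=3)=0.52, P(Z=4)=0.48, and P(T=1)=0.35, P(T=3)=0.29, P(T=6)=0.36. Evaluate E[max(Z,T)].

4.3872

E[max(Z,T)] = Σ_z Σ_t max(z,t) · P(Z=z)P(T=t)
 = 3·0.182 + 3·0.1508 + 6·0.1872 + 4·0.168 + 4·0.1392 + 6·0.1728
 = 0.546 + 0.4524 + 1.1232 + 0.672 + 0.5568 + 1.0368
 = 4.3872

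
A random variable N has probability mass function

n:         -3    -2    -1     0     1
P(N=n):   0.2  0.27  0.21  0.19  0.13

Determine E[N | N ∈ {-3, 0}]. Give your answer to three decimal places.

P(N ∈ {-3, 0}) = 0.2 + 0.19 = 0.39.
E[N | N ∈ {-3, 0}] = [(-3)·0.2 + 0·0.19] / 0.39
 = -0.6 / 0.39
 = -20/13

-1.538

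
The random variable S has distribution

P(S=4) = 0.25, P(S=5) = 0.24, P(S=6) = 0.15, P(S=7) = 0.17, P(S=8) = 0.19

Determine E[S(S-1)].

E[S(S-1)] = Σ s(s-1)·P(S=s)
 = 12·0.25 + 20·0.24 + 30·0.15 + 42·0.17 + 56·0.19
 = 3 + 4.8 + 4.5 + 7.14 + 10.64
 = 30.08

30.08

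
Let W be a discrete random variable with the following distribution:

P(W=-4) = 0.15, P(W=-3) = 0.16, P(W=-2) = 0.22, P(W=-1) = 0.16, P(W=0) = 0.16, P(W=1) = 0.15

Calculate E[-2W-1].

E[-2W-1] = Σ (-2w-1)·P(W=w)
 = 7·0.15 + 5·0.16 + 3·0.22 + 1·0.16 + (-1)·0.16 + (-3)·0.15
 = 1.05 + 0.8 + 0.66 + 0.16 + (-0.16) + (-0.45)
 = 2.06

2.06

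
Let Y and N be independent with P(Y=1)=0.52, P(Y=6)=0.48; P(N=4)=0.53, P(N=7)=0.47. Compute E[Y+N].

8.81

E[Y+N] = Σ_y Σ_n (y+n) · P(Y=y)P(N=n)
 = 5·0.2756 + 8·0.2444 + 10·0.2544 + 13·0.2256
 = 1.378 + 1.9552 + 2.544 + 2.9328
 = 8.81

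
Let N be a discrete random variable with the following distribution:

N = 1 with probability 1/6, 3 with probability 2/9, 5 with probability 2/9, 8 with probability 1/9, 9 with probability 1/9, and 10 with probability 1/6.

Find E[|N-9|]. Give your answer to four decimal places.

E[|N-9|] = Σ |n-9|·P(N=n)
 = 8·1/6 + 6·2/9 + 4·2/9 + 1·1/9 + 0·1/9 + 1·1/6
 = 4/3 + 4/3 + 8/9 + 1/9 + 0 + 1/6
 = 23/6

3.8333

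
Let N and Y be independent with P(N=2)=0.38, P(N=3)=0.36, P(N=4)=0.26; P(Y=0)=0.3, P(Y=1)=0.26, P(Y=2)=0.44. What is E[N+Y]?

4.02

E[N+Y] = Σ_n Σ_y (n+y) · P(N=n)P(Y=y)
 = 2·0.114 + 3·0.0988 + 4·0.1672 + 3·0.108 + 4·0.0936 + 5·0.1584 + 4·0.078 + 5·0.0676 + 6·0.1144
 = 0.228 + 0.2964 + 0.6688 + 0.324 + 0.3744 + 0.792 + 0.312 + 0.338 + 0.6864
 = 4.02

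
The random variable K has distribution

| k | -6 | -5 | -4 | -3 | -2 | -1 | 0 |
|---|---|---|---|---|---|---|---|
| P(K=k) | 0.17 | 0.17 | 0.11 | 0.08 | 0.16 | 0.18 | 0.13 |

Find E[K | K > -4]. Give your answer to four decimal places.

P(K > -4) = 0.08 + 0.16 + 0.18 + 0.13 = 0.55.
E[K | K > -4] = [(-3)·0.08 + (-2)·0.16 + (-1)·0.18 + 0·0.13] / 0.55
 = -0.74 / 0.55
 = -74/55

-1.3455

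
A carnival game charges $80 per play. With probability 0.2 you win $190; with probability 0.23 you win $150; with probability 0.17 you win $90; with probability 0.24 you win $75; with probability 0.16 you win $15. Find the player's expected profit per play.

28.2

E[payout] = 190·0.2 + 150·0.23 + 90·0.17 + 75·0.24 + 15·0.16
 = 38 + 34.5 + 15.3 + 18 + 2.4
 = 108.2
Net = 108.2 - 80 = 28.2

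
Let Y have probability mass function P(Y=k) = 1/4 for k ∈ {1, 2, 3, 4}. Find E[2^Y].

7.5

E[2^Y] = Σ 2^y·P(Y=y)
 = 2·1/4 + 4·1/4 + 8·1/4 + 16·1/4
 = 1/2 + 1 + 2 + 4
 = 15/2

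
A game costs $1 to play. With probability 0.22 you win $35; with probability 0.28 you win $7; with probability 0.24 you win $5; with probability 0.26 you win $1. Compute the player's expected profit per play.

10.12

E[payout] = 35·0.22 + 7·0.28 + 5·0.24 + 1·0.26
 = 7.7 + 1.96 + 1.2 + 0.26
 = 11.12
Net = 11.12 - 1 = 10.12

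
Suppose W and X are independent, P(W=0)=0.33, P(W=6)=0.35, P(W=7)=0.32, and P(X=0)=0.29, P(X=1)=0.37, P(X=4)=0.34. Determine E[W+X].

6.07

E[W+X] = Σ_w Σ_x (w+x) · P(W=w)P(X=x)
 = 0·0.0957 + 1·0.1221 + 4·0.1122 + 6·0.1015 + 7·0.1295 + 10·0.119 + 7·0.0928 + 8·0.1184 + 11·0.1088
 = 0 + 0.1221 + 0.4488 + 0.609 + 0.9065 + 1.19 + 0.6496 + 0.9472 + 1.1968
 = 6.07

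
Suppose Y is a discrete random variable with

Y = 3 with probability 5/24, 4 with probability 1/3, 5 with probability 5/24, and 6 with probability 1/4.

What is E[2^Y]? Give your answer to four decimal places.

29.6667

E[2^Y] = Σ 2^y·P(Y=y)
 = 8·5/24 + 16·1/3 + 32·5/24 + 64·1/4
 = 5/3 + 16/3 + 20/3 + 16
 = 89/3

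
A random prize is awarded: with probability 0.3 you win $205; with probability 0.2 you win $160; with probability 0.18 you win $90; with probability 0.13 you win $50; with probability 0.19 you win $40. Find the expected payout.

123.8

E[payout] = 205·0.3 + 160·0.2 + 90·0.18 + 50·0.13 + 40·0.19
 = 61.5 + 32 + 16.2 + 6.5 + 7.6
 = 123.8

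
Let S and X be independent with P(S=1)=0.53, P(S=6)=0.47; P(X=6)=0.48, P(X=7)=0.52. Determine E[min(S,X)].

3.35

E[min(S,X)] = Σ_s Σ_x min(s,x) · P(S=s)P(X=x)
 = 1·0.2544 + 1·0.2756 + 6·0.2256 + 6·0.2444
 = 0.2544 + 0.2756 + 1.3536 + 1.4664
 = 3.35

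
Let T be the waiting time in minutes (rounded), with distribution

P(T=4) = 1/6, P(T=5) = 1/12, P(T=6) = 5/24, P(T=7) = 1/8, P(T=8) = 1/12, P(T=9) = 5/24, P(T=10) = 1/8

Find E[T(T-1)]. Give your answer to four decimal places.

46.0833

E[T(T-1)] = Σ t(t-1)·P(T=t)
 = 12·1/6 + 20·1/12 + 30·5/24 + 42·1/8 + 56·1/12 + 72·5/24 + 90·1/8
 = 2 + 5/3 + 25/4 + 21/4 + 14/3 + 15 + 45/4
 = 553/12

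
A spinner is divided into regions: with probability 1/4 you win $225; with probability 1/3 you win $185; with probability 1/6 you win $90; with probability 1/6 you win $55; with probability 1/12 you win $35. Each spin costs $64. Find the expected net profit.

E[payout] = 225·1/4 + 185·1/3 + 90·1/6 + 55·1/6 + 35·1/12
 = 225/4 + 185/3 + 15 + 55/6 + 35/12
 = 145
Net = 145 - 64 = 81

81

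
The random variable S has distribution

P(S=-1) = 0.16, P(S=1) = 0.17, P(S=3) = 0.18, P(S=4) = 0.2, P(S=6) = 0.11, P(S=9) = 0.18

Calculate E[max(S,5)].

5.83

E[max(S,5)] = Σ max(s,5)·P(S=s)
 = 5·0.16 + 5·0.17 + 5·0.18 + 5·0.2 + 6·0.11 + 9·0.18
 = 0.8 + 0.85 + 0.9 + 1 + 0.66 + 1.62
 = 5.83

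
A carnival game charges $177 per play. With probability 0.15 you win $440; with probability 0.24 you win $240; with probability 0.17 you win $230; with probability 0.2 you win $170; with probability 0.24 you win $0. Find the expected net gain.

E[payout] = 440·0.15 + 240·0.24 + 230·0.17 + 170·0.2 + 0·0.24
 = 66 + 57.6 + 39.1 + 34 + 0
 = 196.7
Net = 196.7 - 177 = 19.7

19.7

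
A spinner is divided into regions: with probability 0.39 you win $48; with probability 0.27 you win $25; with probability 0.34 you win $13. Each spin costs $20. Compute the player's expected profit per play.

E[payout] = 48·0.39 + 25·0.27 + 13·0.34
 = 18.72 + 6.75 + 4.42
 = 29.89
Net = 29.89 - 20 = 9.89

9.89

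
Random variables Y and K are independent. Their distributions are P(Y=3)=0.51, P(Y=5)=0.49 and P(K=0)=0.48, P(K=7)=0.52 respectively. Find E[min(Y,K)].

2.0696

E[min(Y,K)] = Σ_y Σ_k min(y,k) · P(Y=y)P(K=k)
 = 0·0.2448 + 3·0.2652 + 0·0.2352 + 5·0.2548
 = 0 + 0.7956 + 0 + 1.274
 = 2.0696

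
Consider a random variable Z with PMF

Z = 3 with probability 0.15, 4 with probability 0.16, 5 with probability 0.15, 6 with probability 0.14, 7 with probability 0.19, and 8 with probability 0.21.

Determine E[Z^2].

35.45

E[Z^2] = Σ z^2·P(Z=z)
 = 9·0.15 + 16·0.16 + 25·0.15 + 36·0.14 + 49·0.19 + 64·0.21
 = 1.35 + 2.56 + 3.75 + 5.04 + 9.31 + 13.44
 = 35.45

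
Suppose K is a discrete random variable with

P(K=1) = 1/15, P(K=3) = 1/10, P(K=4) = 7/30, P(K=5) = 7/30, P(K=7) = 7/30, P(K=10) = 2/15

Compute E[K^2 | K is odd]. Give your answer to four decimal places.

28.7895

P(K is odd) = 1/15 + 1/10 + 7/30 + 7/30 = 19/30.
E[K^2 | K is odd] = [1·1/15 + 9·1/10 + 25·7/30 + 49·7/30] / (19/30)
 = 547/30 / (19/30)
 = 547/19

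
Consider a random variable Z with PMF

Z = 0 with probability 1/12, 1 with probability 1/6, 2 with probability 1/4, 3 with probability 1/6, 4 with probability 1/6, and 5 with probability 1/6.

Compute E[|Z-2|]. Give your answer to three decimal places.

1.333

E[|Z-2|] = Σ |z-2|·P(Z=z)
 = 2·1/12 + 1·1/6 + 0·1/4 + 1·1/6 + 2·1/6 + 3·1/6
 = 1/6 + 1/6 + 0 + 1/6 + 1/3 + 1/2
 = 4/3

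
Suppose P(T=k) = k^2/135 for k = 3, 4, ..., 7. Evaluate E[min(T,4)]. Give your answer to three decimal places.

E[min(T,4)] = Σ min(t,4)·P(T=t)
 = 3·1/15 + 4·16/135 + 4·5/27 + 4·4/15 + 4·49/135
 = 1/5 + 64/135 + 20/27 + 16/15 + 196/135
 = 59/15

3.933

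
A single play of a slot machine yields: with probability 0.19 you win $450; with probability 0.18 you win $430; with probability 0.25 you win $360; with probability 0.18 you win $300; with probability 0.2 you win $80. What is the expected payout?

E[payout] = 450·0.19 + 430·0.18 + 360·0.25 + 300·0.18 + 80·0.2
 = 85.5 + 77.4 + 90 + 54 + 16
 = 322.9

322.9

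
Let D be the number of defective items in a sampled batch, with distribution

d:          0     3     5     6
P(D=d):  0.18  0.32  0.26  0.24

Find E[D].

3.7

E[D] = Σ d·P(D=d)
 = 0·0.18 + 3·0.32 + 5·0.26 + 6·0.24
 = 0 + 0.96 + 1.3 + 1.44
 = 3.7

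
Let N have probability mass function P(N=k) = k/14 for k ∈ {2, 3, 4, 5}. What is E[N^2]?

E[N^2] = Σ n^2·P(N=n)
 = 4·1/7 + 9·3/14 + 16·2/7 + 25·5/14
 = 4/7 + 27/14 + 32/7 + 125/14
 = 16

16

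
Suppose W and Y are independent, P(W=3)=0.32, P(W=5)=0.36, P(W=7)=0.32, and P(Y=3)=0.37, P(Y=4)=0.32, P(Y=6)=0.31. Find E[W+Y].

9.25

E[W+Y] = Σ_w Σ_y (w+y) · P(W=w)P(Y=y)
 = 6·0.1184 + 7·0.1024 + 9·0.0992 + 8·0.1332 + 9·0.1152 + 11·0.1116 + 10·0.1184 + 11·0.1024 + 13·0.0992
 = 0.7104 + 0.7168 + 0.8928 + 1.0656 + 1.0368 + 1.2276 + 1.184 + 1.1264 + 1.2896
 = 9.25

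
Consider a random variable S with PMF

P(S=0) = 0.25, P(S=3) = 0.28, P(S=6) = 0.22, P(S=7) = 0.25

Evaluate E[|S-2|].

E[|S-2|] = Σ |s-2|·P(S=s)
 = 2·0.25 + 1·0.28 + 4·0.22 + 5·0.25
 = 0.5 + 0.28 + 0.88 + 1.25
 = 2.91

2.91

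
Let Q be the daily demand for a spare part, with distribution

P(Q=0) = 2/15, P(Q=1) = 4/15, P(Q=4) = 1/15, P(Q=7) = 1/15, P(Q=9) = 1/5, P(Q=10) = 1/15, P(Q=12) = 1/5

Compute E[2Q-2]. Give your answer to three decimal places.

9.733

E[2Q-2] = Σ (2q-2)·P(Q=q)
 = (-2)·2/15 + 0·4/15 + 6·1/15 + 12·1/15 + 16·1/5 + 18·1/15 + 22·1/5
 = (-4/15) + 0 + 2/5 + 4/5 + 16/5 + 6/5 + 22/5
 = 146/15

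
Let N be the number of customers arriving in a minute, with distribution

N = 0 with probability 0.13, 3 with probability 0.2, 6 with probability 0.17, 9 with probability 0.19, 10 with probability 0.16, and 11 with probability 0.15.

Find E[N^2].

57.46

E[N^2] = Σ n^2·P(N=n)
 = 0·0.13 + 9·0.2 + 36·0.17 + 81·0.19 + 100·0.16 + 121·0.15
 = 0 + 1.8 + 6.12 + 15.39 + 16 + 18.15
 = 57.46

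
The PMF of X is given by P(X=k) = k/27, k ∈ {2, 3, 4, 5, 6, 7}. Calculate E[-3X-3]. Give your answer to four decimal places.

-18.4444

E[-3X-3] = Σ (-3x-3)·P(X=x)
 = (-9)·2/27 + (-12)·1/9 + (-15)·4/27 + (-18)·5/27 + (-21)·2/9 + (-24)·7/27
 = (-2/3) + (-4/3) + (-20/9) + (-10/3) + (-14/3) + (-56/9)
 = -166/9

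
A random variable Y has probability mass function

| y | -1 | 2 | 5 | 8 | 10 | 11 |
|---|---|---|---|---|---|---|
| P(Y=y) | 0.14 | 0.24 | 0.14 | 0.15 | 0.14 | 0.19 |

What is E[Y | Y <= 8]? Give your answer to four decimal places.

P(Y <= 8) = 0.14 + 0.24 + 0.14 + 0.15 = 0.67.
E[Y | Y <= 8] = [(-1)·0.14 + 2·0.24 + 5·0.14 + 8·0.15] / 0.67
 = 2.24 / 0.67
 = 224/67

3.3433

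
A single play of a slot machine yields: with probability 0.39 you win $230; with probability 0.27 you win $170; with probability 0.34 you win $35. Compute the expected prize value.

147.5

E[payout] = 230·0.39 + 170·0.27 + 35·0.34
 = 89.7 + 45.9 + 11.9
 = 147.5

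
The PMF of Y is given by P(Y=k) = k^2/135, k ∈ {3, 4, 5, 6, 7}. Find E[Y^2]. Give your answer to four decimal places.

E[Y^2] = Σ y^2·P(Y=y)
 = 9·1/15 + 16·16/135 + 25·5/27 + 36·4/15 + 49·49/135
 = 3/5 + 256/135 + 125/27 + 48/5 + 2401/135
 = 1553/45

34.5111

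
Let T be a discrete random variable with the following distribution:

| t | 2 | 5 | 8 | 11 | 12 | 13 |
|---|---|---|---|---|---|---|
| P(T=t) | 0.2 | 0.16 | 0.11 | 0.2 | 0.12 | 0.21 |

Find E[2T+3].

E[2T+3] = Σ (2t+3)·P(T=t)
 = 7·0.2 + 13·0.16 + 19·0.11 + 25·0.2 + 27·0.12 + 29·0.21
 = 1.4 + 2.08 + 2.09 + 5 + 3.24 + 6.09
 = 19.9

19.9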